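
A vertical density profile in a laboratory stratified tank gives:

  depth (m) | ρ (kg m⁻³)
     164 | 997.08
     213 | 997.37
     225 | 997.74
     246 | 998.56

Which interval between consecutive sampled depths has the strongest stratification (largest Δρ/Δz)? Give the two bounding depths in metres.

Compute the density gradient over each adjacent pair:
  164–213 m: Δρ/Δz = 0.29/49 = 5.9 × 10⁻³ kg m⁻⁴
  213–225 m: Δρ/Δz = 0.37/12 = 0.031 kg m⁻⁴
  225–246 m: Δρ/Δz = 0.82/21 = 0.039 kg m⁻⁴
The largest gradient is in the 225–246 m interval — the pycnocline.

225–246 m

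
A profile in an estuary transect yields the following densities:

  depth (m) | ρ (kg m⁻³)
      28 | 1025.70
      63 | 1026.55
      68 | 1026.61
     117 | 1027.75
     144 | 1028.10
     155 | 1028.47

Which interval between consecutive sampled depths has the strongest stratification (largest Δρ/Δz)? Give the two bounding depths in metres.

Compute the density gradient over each adjacent pair:
  28–63 m: Δρ/Δz = 0.85/35 = 0.024 kg m⁻⁴
  63–68 m: Δρ/Δz = 0.06/5 = 0.012 kg m⁻⁴
  68–117 m: Δρ/Δz = 1.14/49 = 0.023 kg m⁻⁴
  117–144 m: Δρ/Δz = 0.35/27 = 0.013 kg m⁻⁴
  144–155 m: Δρ/Δz = 0.37/11 = 0.034 kg m⁻⁴
The largest gradient is in the 144–155 m interval — the pycnocline.

144–155 m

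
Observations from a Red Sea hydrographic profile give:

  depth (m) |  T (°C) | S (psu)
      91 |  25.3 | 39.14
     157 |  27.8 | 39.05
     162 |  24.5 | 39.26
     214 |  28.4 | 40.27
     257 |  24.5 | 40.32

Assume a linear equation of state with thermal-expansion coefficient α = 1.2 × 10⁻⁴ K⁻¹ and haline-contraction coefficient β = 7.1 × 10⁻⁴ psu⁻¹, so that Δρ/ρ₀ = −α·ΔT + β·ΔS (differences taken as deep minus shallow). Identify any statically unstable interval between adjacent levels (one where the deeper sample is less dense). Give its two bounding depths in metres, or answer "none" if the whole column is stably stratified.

91–157 m

Evaluate Δρ/ρ₀ = −αΔT + βΔS across each adjacent pair:
  91–157 m: −αΔT+βΔS = −(1.2 × 10⁻⁴)(+2.5)+(7.1 × 10⁻⁴)(-0.09) = -3.6 × 10⁻⁴ → UNSTABLE
  157–162 m: −αΔT+βΔS = −(1.2 × 10⁻⁴)(-3.3)+(7.1 × 10⁻⁴)(+0.21) = 5.5 × 10⁻⁴ → stable
  162–214 m: −αΔT+βΔS = −(1.2 × 10⁻⁴)(+3.9)+(7.1 × 10⁻⁴)(+1.01) = 2.5 × 10⁻⁴ → stable
  214–257 m: −αΔT+βΔS = −(1.2 × 10⁻⁴)(-3.9)+(7.1 × 10⁻⁴)(+0.05) = 5.0 × 10⁻⁴ → stable
The 91–157 m interval has Δρ < 0: lighter water underlies denser water.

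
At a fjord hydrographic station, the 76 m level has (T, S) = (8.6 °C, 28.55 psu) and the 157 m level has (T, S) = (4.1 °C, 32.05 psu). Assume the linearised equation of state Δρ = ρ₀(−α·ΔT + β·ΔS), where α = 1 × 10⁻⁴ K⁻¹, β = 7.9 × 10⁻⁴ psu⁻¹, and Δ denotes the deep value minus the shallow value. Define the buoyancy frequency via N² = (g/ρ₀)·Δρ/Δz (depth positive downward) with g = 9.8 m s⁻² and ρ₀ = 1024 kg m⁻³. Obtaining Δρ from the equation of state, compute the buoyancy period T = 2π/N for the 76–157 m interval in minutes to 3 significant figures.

ΔT = -4.5 K, ΔS = +3.50 psu (deep − shallow).
Δρ/ρ₀ = −αΔT + βΔS = 4.50 × 10⁻⁴ + 2.765 × 10⁻³ = 3.215 × 10⁻³, so Δρ ≈ 3.292 kg m⁻³.
N² = (g/ρ₀)·Δρ/Δz = g·(Δρ/ρ₀)/Δz = 9.8 × 3.215 × 10⁻³ / 81 = 3.8898 × 10⁻⁴ s⁻².
N = √(3.8898 × 10⁻⁴) = 0.019723 rad s⁻¹ → T = 2π/N = 318.57 s = 5.3095 min ≈ 5.31 min.

5.31 min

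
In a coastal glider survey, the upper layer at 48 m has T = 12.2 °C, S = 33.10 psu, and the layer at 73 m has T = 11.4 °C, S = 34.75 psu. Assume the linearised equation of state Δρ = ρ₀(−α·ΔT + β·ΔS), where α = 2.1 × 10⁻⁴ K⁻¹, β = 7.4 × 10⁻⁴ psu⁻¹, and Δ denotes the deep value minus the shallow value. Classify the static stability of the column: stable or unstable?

ΔT = 11.4 − 12.2 = -0.8 K and ΔS = 34.75 − 33.10 = +1.65 psu (deep − shallow).
−αΔT = 1.68 × 10⁻⁴; βΔS = 1.221 × 10⁻³; sum Δρ/ρ₀ = 1.389 × 10⁻³.
Δρ/ρ₀ > 0, so Δρ > 0: deeper water is denser → statically stable.

stable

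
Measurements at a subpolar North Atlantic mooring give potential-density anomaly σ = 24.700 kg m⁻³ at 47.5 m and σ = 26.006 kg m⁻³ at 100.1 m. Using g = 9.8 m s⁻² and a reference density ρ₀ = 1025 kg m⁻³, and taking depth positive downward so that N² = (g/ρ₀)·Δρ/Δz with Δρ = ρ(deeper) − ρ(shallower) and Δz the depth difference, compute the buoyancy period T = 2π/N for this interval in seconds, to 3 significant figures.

Δρ = 1026.006 − 1024.700 = 1.306 kg m⁻³ over Δz = 100.1 − 47.5 = 52.6 m.
N² = (9.8/1025) × (1.306/52.6) = 2.3739 × 10⁻⁴ s⁻².
N = √(2.3739 × 10⁻⁴) = 0.015407 rad s⁻¹, so T = 2π/N = 407.81 s ≈ 408 s.
A positive N² confirms static stability across the interval.

408 s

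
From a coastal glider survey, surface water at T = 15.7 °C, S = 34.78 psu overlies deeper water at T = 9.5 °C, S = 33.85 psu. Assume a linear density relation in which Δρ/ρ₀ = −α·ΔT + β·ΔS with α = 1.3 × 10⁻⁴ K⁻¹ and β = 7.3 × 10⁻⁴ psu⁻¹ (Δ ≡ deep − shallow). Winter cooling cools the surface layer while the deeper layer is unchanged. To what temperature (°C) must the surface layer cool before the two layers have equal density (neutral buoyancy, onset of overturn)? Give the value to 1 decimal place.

14.7 °C

Neutral buoyancy requires Δρ = 0, i.e. −α(T_deep − T_surf′) + β(S_deep − S_surf) = 0.
T_surf′ = T_deep − (β/α)·ΔS = 9.5 − (7.3 × 10⁻⁴/1.3 × 10⁻⁴)·(-0.93) = 14.722 °C.
Cooling required: 15.7 − (14.722) = 0.978 °C.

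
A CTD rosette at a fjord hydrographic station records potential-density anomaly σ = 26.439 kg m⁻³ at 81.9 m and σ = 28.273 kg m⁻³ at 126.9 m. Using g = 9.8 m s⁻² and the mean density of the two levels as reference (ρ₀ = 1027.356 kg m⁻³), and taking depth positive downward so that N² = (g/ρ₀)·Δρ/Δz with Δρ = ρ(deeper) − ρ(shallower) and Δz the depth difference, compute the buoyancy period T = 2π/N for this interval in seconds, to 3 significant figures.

Δρ = 1028.273 − 1026.439 = 1.834 kg m⁻³ over Δz = 126.9 − 81.9 = 45 m.
N² = (9.8/1027.356) × (1.834/45) = 3.8877 × 10⁻⁴ s⁻².
N = √(3.8877 × 10⁻⁴) = 0.019717 rad s⁻¹, so T = 2π/N = 318.67 s ≈ 319 s.

319 s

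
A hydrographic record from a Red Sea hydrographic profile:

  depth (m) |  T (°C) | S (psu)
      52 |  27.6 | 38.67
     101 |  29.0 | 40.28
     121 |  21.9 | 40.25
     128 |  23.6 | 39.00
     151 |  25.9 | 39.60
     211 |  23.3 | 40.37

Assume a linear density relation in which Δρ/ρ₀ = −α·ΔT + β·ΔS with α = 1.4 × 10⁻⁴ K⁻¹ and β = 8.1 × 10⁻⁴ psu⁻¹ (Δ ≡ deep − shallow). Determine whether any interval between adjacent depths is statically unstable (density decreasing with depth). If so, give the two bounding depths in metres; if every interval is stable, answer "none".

121–128 m

Evaluate Δρ/ρ₀ = −αΔT + βΔS across each adjacent pair:
  52–101 m: −αΔT+βΔS = −(1.4 × 10⁻⁴)(+1.4)+(8.1 × 10⁻⁴)(+1.61) = 1.1 × 10⁻³ → stable
  101–121 m: −αΔT+βΔS = −(1.4 × 10⁻⁴)(-7.1)+(8.1 × 10⁻⁴)(-0.03) = 9.7 × 10⁻⁴ → stable
  121–128 m: −αΔT+βΔS = −(1.4 × 10⁻⁴)(+1.7)+(8.1 × 10⁻⁴)(-1.25) = -1.3 × 10⁻³ → UNSTABLE
  128–151 m: −αΔT+βΔS = −(1.4 × 10⁻⁴)(+2.3)+(8.1 × 10⁻⁴)(+0.60) = 1.6 × 10⁻⁴ → stable
  151–211 m: −αΔT+βΔS = −(1.4 × 10⁻⁴)(-2.6)+(8.1 × 10⁻⁴)(+0.77) = 9.9 × 10⁻⁴ → stable
The 121–128 m interval has Δρ < 0: lighter water underlies denser water.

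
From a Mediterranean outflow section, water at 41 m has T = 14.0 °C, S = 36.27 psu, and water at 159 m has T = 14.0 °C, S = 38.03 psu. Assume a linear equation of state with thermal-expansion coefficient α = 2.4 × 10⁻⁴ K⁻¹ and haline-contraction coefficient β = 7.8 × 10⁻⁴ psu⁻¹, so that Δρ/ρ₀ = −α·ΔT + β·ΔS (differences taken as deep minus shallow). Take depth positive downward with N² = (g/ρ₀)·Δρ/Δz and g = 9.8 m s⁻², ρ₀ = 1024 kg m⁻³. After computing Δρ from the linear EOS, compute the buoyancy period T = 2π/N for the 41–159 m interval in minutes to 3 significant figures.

9.81 min

ΔT = +0.0 K, ΔS = +1.76 psu (deep − shallow).
Δρ/ρ₀ = −αΔT + βΔS = 0 + 1.3728 × 10⁻³ = 1.3728 × 10⁻³, so Δρ ≈ 1.406 kg m⁻³.
N² = (g/ρ₀)·Δρ/Δz = g·(Δρ/ρ₀)/Δz = 9.8 × 1.3728 × 10⁻³ / 118 = 1.1401 × 10⁻⁴ s⁻².
N = √(1.1401 × 10⁻⁴) = 0.010678 rad s⁻¹ → T = 2π/N = 588.42 s = 9.8070 min ≈ 9.81 min.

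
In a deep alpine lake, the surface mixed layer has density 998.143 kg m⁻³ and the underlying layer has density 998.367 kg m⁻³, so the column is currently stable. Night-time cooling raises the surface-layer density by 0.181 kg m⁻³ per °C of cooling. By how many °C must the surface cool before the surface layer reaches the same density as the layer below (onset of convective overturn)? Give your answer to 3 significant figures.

1.24 °C

Density deficit of the surface layer: 998.367 − 998.143 = 0.224 kg m⁻³.
Required change = 0.224 / 0.181 = 1.24 °C.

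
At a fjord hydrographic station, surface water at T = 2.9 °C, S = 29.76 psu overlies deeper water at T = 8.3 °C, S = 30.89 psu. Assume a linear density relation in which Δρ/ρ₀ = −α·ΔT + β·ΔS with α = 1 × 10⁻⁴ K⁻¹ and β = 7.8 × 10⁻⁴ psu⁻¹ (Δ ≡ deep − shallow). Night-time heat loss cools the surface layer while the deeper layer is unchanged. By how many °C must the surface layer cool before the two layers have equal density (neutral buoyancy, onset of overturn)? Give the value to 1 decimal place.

Neutral buoyancy requires Δρ = 0, i.e. −α(T_deep − T_surf′) + β(S_deep − S_surf) = 0.
T_surf′ = T_deep − (β/α)·ΔS = 8.3 − (7.8 × 10⁻⁴/1 × 10⁻⁴)·(+1.13) = -0.514 °C.
Cooling required: 2.9 − (-0.514) = 3.414 °C.

3.4 °C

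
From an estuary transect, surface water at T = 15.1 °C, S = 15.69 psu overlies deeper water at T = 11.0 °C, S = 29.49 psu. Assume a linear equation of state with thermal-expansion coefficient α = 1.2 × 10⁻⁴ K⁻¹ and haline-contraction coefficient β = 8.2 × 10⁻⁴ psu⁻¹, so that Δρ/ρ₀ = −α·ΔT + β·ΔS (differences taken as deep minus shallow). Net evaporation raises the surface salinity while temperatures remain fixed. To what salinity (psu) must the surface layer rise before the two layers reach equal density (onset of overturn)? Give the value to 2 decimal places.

30.09 psu

Neutral buoyancy requires −α(T_deep − T_surf) + β(S_deep − S_surf′) = 0.
S_surf′ = S_deep − (α/β)·ΔT = 29.49 − (1.2 × 10⁻⁴/8.2 × 10⁻⁴)·(-4.1) = 30.0900 psu.
Increase required: 30.0900 − 15.69 = 14.4000 psu.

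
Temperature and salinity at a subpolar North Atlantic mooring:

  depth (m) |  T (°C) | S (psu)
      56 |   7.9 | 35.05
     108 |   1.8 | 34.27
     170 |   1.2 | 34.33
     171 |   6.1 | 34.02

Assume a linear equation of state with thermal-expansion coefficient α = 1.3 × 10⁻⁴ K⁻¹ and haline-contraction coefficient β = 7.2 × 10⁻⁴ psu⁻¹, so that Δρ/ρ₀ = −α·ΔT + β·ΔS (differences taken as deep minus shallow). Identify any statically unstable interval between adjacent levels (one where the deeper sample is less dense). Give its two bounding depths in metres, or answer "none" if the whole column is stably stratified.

170–171 m

Evaluate Δρ/ρ₀ = −αΔT + βΔS across each adjacent pair:
  56–108 m: −αΔT+βΔS = −(1.3 × 10⁻⁴)(-6.1)+(7.2 × 10⁻⁴)(-0.78) = 2.3 × 10⁻⁴ → stable
  108–170 m: −αΔT+βΔS = −(1.3 × 10⁻⁴)(-0.6)+(7.2 × 10⁻⁴)(+0.06) = 1.2 × 10⁻⁴ → stable
  170–171 m: −αΔT+βΔS = −(1.3 × 10⁻⁴)(+4.9)+(7.2 × 10⁻⁴)(-0.31) = -8.6 × 10⁻⁴ → UNSTABLE
The 170–171 m interval has Δρ < 0: lighter water underlies denser water.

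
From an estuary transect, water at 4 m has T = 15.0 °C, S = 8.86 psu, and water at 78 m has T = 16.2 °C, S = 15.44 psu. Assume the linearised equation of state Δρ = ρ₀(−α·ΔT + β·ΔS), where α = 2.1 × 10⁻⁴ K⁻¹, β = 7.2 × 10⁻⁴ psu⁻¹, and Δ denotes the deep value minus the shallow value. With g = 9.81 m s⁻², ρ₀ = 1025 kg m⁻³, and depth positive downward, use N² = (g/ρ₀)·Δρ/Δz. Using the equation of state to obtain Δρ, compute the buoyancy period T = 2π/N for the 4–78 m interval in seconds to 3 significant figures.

258 s

ΔT = +1.2 K, ΔS = +6.58 psu (deep − shallow).
Δρ/ρ₀ = −αΔT + βΔS = -2.52 × 10⁻⁴ + 4.7376 × 10⁻³ = 4.4856 × 10⁻³, so Δρ ≈ 4.598 kg m⁻³.
N² = (g/ρ₀)·Δρ/Δz = g·(Δρ/ρ₀)/Δz = 9.81 × 4.4856 × 10⁻³ / 74 = 5.9465 × 10⁻⁴ s⁻².
N = √(5.9465 × 10⁻⁴) = 0.024385 rad s⁻¹ → T = 2π/N = 257.67 s ≈ 258 s.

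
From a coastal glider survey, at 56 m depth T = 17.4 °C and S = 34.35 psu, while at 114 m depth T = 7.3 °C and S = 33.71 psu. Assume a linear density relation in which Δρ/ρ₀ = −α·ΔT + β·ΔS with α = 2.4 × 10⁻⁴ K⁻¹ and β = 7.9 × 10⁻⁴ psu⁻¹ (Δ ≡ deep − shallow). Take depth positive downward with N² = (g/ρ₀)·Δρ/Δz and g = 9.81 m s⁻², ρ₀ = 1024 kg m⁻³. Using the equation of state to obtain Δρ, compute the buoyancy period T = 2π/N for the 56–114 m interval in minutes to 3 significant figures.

5.81 min

ΔT = -10.1 K, ΔS = -0.64 psu (deep − shallow).
Δρ/ρ₀ = −αΔT + βΔS = 2.424 × 10⁻³ − 5.056 × 10⁻⁴ = 1.9184 × 10⁻³, so Δρ ≈ 1.964 kg m⁻³.
N² = (g/ρ₀)·Δρ/Δz = g·(Δρ/ρ₀)/Δz = 9.81 × 1.9184 × 10⁻³ / 58 = 3.2447 × 10⁻⁴ s⁻².
N = √(3.2447 × 10⁻⁴) = 0.018013 rad s⁻¹ → T = 2π/N = 348.81 s = 5.8135 min ≈ 5.81 min.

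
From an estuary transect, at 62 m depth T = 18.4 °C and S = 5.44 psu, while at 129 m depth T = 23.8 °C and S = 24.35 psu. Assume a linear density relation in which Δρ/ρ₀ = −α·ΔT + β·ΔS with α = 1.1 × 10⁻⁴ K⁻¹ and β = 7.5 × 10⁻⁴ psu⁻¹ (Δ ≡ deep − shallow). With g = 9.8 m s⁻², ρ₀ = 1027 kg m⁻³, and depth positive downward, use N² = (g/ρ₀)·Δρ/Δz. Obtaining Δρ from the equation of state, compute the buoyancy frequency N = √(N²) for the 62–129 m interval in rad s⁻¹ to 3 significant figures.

0.0446 rad s⁻¹

ΔT = +5.4 K, ΔS = +18.91 psu (deep − shallow).
Δρ/ρ₀ = −αΔT + βΔS = -5.94 × 10⁻⁴ + 0.0141825 = 0.0135885, so Δρ ≈ 13.96 kg m⁻³.
N² = (g/ρ₀)·Δρ/Δz = g·(Δρ/ρ₀)/Δz = 9.8 × 0.0135885 / 67 = 1.9876 × 10⁻³ s⁻².
N = √(1.9876 × 10⁻³) = 0.044583 rad s⁻¹ ≈ 0.0446 rad s⁻¹.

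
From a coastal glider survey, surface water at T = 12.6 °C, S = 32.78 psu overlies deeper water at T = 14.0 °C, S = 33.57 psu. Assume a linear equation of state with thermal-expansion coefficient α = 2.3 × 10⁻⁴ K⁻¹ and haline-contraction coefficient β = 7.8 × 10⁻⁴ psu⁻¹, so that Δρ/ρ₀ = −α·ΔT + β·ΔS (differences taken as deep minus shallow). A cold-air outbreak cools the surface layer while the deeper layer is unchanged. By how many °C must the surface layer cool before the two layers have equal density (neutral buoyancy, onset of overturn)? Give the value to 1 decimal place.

1.3 °C

Neutral buoyancy requires Δρ = 0, i.e. −α(T_deep − T_surf′) + β(S_deep − S_surf) = 0.
T_surf′ = T_deep − (β/α)·ΔS = 14.0 − (7.8 × 10⁻⁴/2.3 × 10⁻⁴)·(+0.79) = 11.321 °C.
Cooling required: 12.6 − (11.321) = 1.279 °C.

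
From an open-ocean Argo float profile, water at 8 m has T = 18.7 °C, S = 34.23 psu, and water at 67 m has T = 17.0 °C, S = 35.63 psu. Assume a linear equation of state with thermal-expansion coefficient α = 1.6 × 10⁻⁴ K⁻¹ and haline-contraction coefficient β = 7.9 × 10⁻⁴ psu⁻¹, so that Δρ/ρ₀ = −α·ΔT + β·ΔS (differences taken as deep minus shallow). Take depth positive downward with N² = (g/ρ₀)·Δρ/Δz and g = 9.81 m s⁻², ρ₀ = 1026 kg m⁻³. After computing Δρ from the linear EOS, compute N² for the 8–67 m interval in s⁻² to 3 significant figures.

ΔT = -1.7 K, ΔS = +1.40 psu (deep − shallow).
Δρ/ρ₀ = −αΔT + βΔS = 2.72 × 10⁻⁴ + 1.106 × 10⁻³ = 1.378 × 10⁻³, so Δρ ≈ 1.414 kg m⁻³.
N² = (g/ρ₀)·Δρ/Δz = g·(Δρ/ρ₀)/Δz = 9.81 × 1.378 × 10⁻³ / 59 = 2.2912 × 10⁻⁴ s⁻² ≈ 2.29 × 10⁻⁴ s⁻².

2.29 × 10⁻⁴ s⁻²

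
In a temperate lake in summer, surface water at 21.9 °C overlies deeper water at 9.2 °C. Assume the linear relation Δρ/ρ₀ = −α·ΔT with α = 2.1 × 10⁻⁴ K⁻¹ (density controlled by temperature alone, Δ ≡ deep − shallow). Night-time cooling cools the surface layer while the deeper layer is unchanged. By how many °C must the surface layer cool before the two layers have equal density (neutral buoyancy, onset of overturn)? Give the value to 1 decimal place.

With temperature the only control, equal density requires T_surf′ = T_deep.
T_surf′ = 9.2 °C.
Cooling required: 21.9 − 9.2 = 12.7 °C.

12.7 °C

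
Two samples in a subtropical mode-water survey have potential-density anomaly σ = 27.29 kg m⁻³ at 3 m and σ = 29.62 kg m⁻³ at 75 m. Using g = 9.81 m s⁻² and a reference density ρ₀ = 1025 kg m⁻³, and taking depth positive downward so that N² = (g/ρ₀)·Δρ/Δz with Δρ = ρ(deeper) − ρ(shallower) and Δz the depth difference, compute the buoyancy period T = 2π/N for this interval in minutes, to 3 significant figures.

Δρ = 1029.62 − 1027.29 = 2.33 kg m⁻³ over Δz = 75 − 3 = 72 m.
N² = (9.81/1025) × (2.33/72) = 3.0972 × 10⁻⁴ s⁻².
N = √(3.0972 × 10⁻⁴) = 0.017599 rad s⁻¹, so T = 2π/N = 357.02 s = 5.9503 min ≈ 5.95 min.

5.95 min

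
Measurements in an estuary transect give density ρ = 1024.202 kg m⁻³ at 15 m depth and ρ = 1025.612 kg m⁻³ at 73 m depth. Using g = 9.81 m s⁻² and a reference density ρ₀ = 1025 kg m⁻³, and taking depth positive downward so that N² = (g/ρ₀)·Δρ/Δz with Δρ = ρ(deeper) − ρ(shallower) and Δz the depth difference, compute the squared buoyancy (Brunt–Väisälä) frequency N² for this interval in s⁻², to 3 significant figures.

2.33 × 10⁻⁴ s⁻²

Δρ = 1025.612 − 1024.202 = 1.410 kg m⁻³ over Δz = 73 − 15 = 58 m.
N² = (9.81/1025) × (1.410/58) = 2.3267 × 10⁻⁴ s⁻² ≈ 2.33 × 10⁻⁴ s⁻².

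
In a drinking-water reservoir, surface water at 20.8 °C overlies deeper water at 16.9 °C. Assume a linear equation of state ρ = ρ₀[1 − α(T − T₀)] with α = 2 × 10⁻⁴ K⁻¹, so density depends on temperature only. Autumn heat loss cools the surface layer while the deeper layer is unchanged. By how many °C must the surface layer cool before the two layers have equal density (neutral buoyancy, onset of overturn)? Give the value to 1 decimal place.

With temperature the only control, equal density requires T_surf′ = T_deep.
T_surf′ = 16.9 °C.
Cooling required: 20.8 − 16.9 = 3.9 °C.

3.9 °C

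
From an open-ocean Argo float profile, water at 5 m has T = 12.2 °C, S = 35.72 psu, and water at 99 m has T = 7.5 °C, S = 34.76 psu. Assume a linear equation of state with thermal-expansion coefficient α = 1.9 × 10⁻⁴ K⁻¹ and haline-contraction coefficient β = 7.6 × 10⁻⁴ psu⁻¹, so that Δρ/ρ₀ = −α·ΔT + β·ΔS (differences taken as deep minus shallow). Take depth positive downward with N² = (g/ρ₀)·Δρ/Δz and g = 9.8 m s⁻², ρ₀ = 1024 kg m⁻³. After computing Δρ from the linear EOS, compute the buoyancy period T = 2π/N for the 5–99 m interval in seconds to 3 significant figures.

1.52 × 10³ s

ΔT = -4.7 K, ΔS = -0.96 psu (deep − shallow).
Δρ/ρ₀ = −αΔT + βΔS = 8.93 × 10⁻⁴ − 7.296 × 10⁻⁴ = 1.634 × 10⁻⁴, so Δρ ≈ 0.1673 kg m⁻³.
N² = (g/ρ₀)·Δρ/Δz = g·(Δρ/ρ₀)/Δz = 9.8 × 1.634 × 10⁻⁴ / 94 = 1.7035 × 10⁻⁵ s⁻².
N = √(1.7035 × 10⁻⁵) = 4.1273 × 10⁻³ rad s⁻¹ → T = 2π/N = 1.5223 × 10³ s ≈ 1.52 × 10³ s.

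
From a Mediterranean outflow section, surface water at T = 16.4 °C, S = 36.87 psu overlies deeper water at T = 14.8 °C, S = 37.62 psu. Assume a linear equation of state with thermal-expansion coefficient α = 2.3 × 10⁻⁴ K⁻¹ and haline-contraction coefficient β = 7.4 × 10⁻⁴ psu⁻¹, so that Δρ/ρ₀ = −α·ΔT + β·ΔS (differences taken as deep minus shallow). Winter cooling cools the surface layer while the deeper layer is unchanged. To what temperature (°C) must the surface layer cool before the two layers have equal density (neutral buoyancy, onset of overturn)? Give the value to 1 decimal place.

12.4 °C

Neutral buoyancy requires Δρ = 0, i.e. −α(T_deep − T_surf′) + β(S_deep − S_surf) = 0.
T_surf′ = T_deep − (β/α)·ΔS = 14.8 − (7.4 × 10⁻⁴/2.3 × 10⁻⁴)·(+0.75) = 12.387 °C.
Cooling required: 16.4 − (12.387) = 4.013 °C.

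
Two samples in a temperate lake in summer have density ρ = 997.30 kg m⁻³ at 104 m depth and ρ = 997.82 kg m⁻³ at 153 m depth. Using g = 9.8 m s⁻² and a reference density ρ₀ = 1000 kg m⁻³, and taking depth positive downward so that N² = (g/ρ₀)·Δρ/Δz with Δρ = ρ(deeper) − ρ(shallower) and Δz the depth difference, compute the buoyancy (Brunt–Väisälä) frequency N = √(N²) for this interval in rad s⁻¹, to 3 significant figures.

Δρ = 997.82 − 997.30 = 0.52 kg m⁻³ over Δz = 153 − 104 = 49 m.
N² = (9.8/1000) × (0.52/49) = 1.0400 × 10⁻⁴ s⁻².
N = √(1.0400 × 10⁻⁴) = 0.010198 rad s⁻¹ ≈ 0.0102 rad s⁻¹.

0.0102 rad s⁻¹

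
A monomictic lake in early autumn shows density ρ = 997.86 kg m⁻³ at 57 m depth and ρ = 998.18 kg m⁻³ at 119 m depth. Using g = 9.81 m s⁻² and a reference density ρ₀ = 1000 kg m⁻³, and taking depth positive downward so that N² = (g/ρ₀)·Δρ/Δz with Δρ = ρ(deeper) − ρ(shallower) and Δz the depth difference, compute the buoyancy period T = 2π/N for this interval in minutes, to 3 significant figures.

Δρ = 998.18 − 997.86 = 0.32 kg m⁻³ over Δz = 119 − 57 = 62 m.
N² = (9.81/1000) × (0.32/62) = 5.0632 × 10⁻⁵ s⁻².
N = √(5.0632 × 10⁻⁵) = 7.1156 × 10⁻³ rad s⁻¹, so T = 2π/N = 883.02 s = 14.717 min ≈ 14.7 min.
A positive N² confirms static stability across the interval.

14.7 min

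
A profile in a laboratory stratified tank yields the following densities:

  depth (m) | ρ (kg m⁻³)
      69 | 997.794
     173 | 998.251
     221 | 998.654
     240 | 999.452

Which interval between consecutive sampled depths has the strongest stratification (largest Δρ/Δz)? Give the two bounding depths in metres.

221–240 m

Compute the density gradient over each adjacent pair:
  69–173 m: Δρ/Δz = 0.457/104 = 4.4 × 10⁻³ kg m⁻⁴
  173–221 m: Δρ/Δz = 0.403/48 = 8.4 × 10⁻³ kg m⁻⁴
  221–240 m: Δρ/Δz = 0.798/19 = 0.042 kg m⁻⁴
The largest gradient is in the 221–240 m interval — the pycnocline.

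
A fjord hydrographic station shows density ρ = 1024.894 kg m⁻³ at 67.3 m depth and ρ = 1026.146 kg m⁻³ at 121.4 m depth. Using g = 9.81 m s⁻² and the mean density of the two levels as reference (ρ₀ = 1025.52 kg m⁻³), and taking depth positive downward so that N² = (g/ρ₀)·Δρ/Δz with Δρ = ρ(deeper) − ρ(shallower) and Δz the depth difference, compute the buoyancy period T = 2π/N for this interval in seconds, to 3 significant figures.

422 s

Δρ = 1026.146 − 1024.894 = 1.252 kg m⁻³ over Δz = 121.4 − 67.3 = 54.1 m.
N² = (9.81/1025.52) × (1.252/54.1) = 2.2138 × 10⁻⁴ s⁻².
N = √(2.2138 × 10⁻⁴) = 0.014879 rad s⁻¹, so T = 2π/N = 422.29 s ≈ 422 s.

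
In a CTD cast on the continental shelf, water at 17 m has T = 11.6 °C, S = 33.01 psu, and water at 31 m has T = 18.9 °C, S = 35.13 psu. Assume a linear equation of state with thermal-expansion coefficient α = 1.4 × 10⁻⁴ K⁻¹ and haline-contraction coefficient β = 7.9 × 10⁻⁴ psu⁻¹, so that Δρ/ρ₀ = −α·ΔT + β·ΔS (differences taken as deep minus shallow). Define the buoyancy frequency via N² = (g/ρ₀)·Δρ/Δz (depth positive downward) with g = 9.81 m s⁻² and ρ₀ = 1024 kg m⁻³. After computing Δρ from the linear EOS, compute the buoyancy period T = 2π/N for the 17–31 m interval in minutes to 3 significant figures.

4.90 min

ΔT = +7.3 K, ΔS = +2.12 psu (deep − shallow).
Δρ/ρ₀ = −αΔT + βΔS = -1.022 × 10⁻³ + 1.6748 × 10⁻³ = 6.528 × 10⁻⁴, so Δρ ≈ 0.6685 kg m⁻³.
N² = (g/ρ₀)·Δρ/Δz = g·(Δρ/ρ₀)/Δz = 9.81 × 6.528 × 10⁻⁴ / 14 = 4.5743 × 10⁻⁴ s⁻².
N = √(4.5743 × 10⁻⁴) = 0.021388 rad s⁻¹ → T = 2π/N = 293.77 s = 4.8962 min ≈ 4.90 min.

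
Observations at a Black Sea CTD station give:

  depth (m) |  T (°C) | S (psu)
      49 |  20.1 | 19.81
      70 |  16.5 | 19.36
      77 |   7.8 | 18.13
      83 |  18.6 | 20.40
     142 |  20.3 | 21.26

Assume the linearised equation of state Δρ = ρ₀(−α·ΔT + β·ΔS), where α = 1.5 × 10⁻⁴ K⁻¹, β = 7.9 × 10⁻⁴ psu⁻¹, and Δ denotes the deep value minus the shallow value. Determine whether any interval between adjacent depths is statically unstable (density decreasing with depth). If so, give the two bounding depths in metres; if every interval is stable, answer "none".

none

Evaluate Δρ/ρ₀ = −αΔT + βΔS across each adjacent pair:
  49–70 m: −αΔT+βΔS = −(1.5 × 10⁻⁴)(-3.6)+(7.9 × 10⁻⁴)(-0.45) = 1.8 × 10⁻⁴ → stable
  70–77 m: −αΔT+βΔS = −(1.5 × 10⁻⁴)(-8.7)+(7.9 × 10⁻⁴)(-1.23) = 3.3 × 10⁻⁴ → stable
  77–83 m: −αΔT+βΔS = −(1.5 × 10⁻⁴)(+10.8)+(7.9 × 10⁻⁴)(+2.27) = 1.7 × 10⁻⁴ → stable
  83–142 m: −αΔT+βΔS = −(1.5 × 10⁻⁴)(+1.7)+(7.9 × 10⁻⁴)(+0.86) = 4.2 × 10⁻⁴ → stable
Every interval has Δρ > 0: the column is stably stratified throughout.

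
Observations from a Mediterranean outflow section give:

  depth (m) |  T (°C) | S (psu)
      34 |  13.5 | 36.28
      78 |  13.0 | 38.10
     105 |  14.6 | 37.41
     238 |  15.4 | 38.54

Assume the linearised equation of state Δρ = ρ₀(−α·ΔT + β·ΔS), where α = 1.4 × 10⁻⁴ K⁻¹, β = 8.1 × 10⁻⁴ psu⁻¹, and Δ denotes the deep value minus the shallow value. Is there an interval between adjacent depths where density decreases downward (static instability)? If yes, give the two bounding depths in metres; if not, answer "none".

78–105 m

Evaluate Δρ/ρ₀ = −αΔT + βΔS across each adjacent pair:
  34–78 m: −αΔT+βΔS = −(1.4 × 10⁻⁴)(-0.5)+(8.1 × 10⁻⁴)(+1.82) = 1.5 × 10⁻³ → stable
  78–105 m: −αΔT+βΔS = −(1.4 × 10⁻⁴)(+1.6)+(8.1 × 10⁻⁴)(-0.69) = -7.8 × 10⁻⁴ → UNSTABLE
  105–238 m: −αΔT+βΔS = −(1.4 × 10⁻⁴)(+0.8)+(8.1 × 10⁻⁴)(+1.13) = 8.0 × 10⁻⁴ → stable
The 78–105 m interval has Δρ < 0: lighter water underlies denser water.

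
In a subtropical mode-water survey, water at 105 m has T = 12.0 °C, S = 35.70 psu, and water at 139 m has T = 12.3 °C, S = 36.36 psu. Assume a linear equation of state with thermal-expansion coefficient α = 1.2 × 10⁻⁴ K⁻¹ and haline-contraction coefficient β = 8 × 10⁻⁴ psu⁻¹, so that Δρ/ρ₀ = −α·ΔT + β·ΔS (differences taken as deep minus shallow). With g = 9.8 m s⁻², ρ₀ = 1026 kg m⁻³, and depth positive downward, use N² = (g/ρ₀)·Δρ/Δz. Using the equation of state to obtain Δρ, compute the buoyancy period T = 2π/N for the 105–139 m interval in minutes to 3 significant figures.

8.79 min

ΔT = +0.3 K, ΔS = +0.66 psu (deep − shallow).
Δρ/ρ₀ = −αΔT + βΔS = -3.60 × 10⁻⁵ + 5.28 × 10⁻⁴ = 4.92 × 10⁻⁴, so Δρ ≈ 0.5048 kg m⁻³.
N² = (g/ρ₀)·Δρ/Δz = g·(Δρ/ρ₀)/Δz = 9.8 × 4.92 × 10⁻⁴ / 34 = 1.4181 × 10⁻⁴ s⁻².
N = √(1.4181 × 10⁻⁴) = 0.011908 rad s⁻¹ → T = 2π/N = 527.64 s = 8.7940 min ≈ 8.79 min.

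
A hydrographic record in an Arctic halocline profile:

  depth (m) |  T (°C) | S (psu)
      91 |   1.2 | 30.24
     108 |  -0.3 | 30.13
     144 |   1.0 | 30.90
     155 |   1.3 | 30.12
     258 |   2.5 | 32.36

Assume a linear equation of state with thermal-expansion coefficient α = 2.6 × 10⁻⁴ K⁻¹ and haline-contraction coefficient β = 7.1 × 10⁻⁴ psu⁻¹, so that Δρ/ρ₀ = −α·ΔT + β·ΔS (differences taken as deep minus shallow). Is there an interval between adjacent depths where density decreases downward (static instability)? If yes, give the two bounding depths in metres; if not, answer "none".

144–155 m

Evaluate Δρ/ρ₀ = −αΔT + βΔS across each adjacent pair:
  91–108 m: −αΔT+βΔS = −(2.6 × 10⁻⁴)(-1.5)+(7.1 × 10⁻⁴)(-0.11) = 3.1 × 10⁻⁴ → stable
  108–144 m: −αΔT+βΔS = −(2.6 × 10⁻⁴)(+1.3)+(7.1 × 10⁻⁴)(+0.77) = 2.1 × 10⁻⁴ → stable
  144–155 m: −αΔT+βΔS = −(2.6 × 10⁻⁴)(+0.3)+(7.1 × 10⁻⁴)(-0.78) = -6.3 × 10⁻⁴ → UNSTABLE
  155–258 m: −αΔT+βΔS = −(2.6 × 10⁻⁴)(+1.2)+(7.1 × 10⁻⁴)(+2.24) = 1.3 × 10⁻³ → stable
The 144–155 m interval has Δρ < 0: lighter water underlies denser water.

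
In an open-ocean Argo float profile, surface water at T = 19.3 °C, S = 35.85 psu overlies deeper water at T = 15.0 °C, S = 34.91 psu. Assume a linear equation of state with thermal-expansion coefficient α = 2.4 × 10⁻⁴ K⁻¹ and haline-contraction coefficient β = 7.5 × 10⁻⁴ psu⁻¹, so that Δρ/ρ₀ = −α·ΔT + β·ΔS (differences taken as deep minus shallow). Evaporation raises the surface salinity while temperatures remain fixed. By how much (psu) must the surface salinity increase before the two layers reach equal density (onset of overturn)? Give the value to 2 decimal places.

Neutral buoyancy requires −α(T_deep − T_surf) + β(S_deep − S_surf′) = 0.
S_surf′ = S_deep − (α/β)·ΔT = 34.91 − (2.4 × 10⁻⁴/7.5 × 10⁻⁴)·(-4.3) = 36.2860 psu.
Increase required: 36.2860 − 35.85 = 0.4360 psu.

0.44 psu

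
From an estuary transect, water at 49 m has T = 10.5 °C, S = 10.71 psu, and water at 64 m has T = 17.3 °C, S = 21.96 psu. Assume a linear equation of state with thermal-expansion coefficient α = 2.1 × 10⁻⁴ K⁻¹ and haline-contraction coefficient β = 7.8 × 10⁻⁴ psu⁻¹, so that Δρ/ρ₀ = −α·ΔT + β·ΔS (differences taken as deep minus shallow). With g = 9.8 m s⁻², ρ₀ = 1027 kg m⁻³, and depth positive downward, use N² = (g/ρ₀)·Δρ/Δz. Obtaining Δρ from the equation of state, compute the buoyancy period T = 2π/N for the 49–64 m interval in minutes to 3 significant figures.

ΔT = +6.8 K, ΔS = +11.25 psu (deep − shallow).
Δρ/ρ₀ = −αΔT + βΔS = -1.428 × 10⁻³ + 8.775 × 10⁻³ = 7.347 × 10⁻³, so Δρ ≈ 7.545 kg m⁻³.
N² = (g/ρ₀)·Δρ/Δz = g·(Δρ/ρ₀)/Δz = 9.8 × 7.347 × 10⁻³ / 15 = 4.8000 × 10⁻³ s⁻².
N = √(4.8000 × 10⁻³) = 0.069282 rad s⁻¹ → T = 2π/N = 90.690 s = 1.5115 min ≈ 1.51 min.

1.51 min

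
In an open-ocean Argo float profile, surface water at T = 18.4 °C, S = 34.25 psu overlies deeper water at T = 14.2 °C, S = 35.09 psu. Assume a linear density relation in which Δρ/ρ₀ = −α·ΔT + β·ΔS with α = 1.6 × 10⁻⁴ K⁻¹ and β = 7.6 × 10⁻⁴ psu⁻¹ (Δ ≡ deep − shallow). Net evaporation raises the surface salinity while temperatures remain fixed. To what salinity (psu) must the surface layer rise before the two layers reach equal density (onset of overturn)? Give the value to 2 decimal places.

35.97 psu

Neutral buoyancy requires −α(T_deep − T_surf) + β(S_deep − S_surf′) = 0.
S_surf′ = S_deep − (α/β)·ΔT = 35.09 − (1.6 × 10⁻⁴/7.6 × 10⁻⁴)·(-4.2) = 35.9742 psu.
Increase required: 35.9742 − 34.25 = 1.7242 psu.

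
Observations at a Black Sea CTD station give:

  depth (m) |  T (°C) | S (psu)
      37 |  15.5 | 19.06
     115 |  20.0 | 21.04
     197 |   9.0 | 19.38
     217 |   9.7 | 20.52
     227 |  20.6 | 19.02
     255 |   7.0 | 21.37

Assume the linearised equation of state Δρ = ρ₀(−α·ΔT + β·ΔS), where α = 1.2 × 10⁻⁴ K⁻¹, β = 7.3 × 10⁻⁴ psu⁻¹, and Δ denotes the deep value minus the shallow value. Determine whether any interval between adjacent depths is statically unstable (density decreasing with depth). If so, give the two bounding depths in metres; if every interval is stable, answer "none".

Evaluate Δρ/ρ₀ = −αΔT + βΔS across each adjacent pair:
  37–115 m: −αΔT+βΔS = −(1.2 × 10⁻⁴)(+4.5)+(7.3 × 10⁻⁴)(+1.98) = 9.1 × 10⁻⁴ → stable
  115–197 m: −αΔT+βΔS = −(1.2 × 10⁻⁴)(-11.0)+(7.3 × 10⁻⁴)(-1.66) = 1.1 × 10⁻⁴ → stable
  197–217 m: −αΔT+βΔS = −(1.2 × 10⁻⁴)(+0.7)+(7.3 × 10⁻⁴)(+1.14) = 7.5 × 10⁻⁴ → stable
  217–227 m: −αΔT+βΔS = −(1.2 × 10⁻⁴)(+10.9)+(7.3 × 10⁻⁴)(-1.50) = -2.4 × 10⁻³ → UNSTABLE
  227–255 m: −αΔT+βΔS = −(1.2 × 10⁻⁴)(-13.6)+(7.3 × 10⁻⁴)(+2.35) = 3.3 × 10⁻³ → stable
The 217–227 m interval has Δρ < 0: lighter water underlies denser water.

217–227 m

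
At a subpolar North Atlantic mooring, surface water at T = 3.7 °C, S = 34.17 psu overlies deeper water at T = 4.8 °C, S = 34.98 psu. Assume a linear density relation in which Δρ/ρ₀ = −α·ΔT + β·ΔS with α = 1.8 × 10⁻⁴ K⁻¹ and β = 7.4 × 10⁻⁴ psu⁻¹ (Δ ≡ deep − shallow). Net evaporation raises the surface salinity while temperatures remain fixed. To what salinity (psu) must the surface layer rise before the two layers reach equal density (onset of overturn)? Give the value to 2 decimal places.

34.71 psu

Neutral buoyancy requires −α(T_deep − T_surf) + β(S_deep − S_surf′) = 0.
S_surf′ = S_deep − (α/β)·ΔT = 34.98 − (1.8 × 10⁻⁴/7.4 × 10⁻⁴)·(+1.1) = 34.7124 psu.
Increase required: 34.7124 − 34.17 = 0.5424 psu.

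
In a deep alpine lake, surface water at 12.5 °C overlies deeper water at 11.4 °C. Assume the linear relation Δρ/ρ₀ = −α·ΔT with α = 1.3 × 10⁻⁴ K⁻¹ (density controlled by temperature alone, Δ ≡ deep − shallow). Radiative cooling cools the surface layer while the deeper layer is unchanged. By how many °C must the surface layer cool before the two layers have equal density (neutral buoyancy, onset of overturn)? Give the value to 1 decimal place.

1.1 °C

With temperature the only control, equal density requires T_surf′ = T_deep.
T_surf′ = 11.4 °C.
Cooling required: 12.5 − 11.4 = 1.1 °C.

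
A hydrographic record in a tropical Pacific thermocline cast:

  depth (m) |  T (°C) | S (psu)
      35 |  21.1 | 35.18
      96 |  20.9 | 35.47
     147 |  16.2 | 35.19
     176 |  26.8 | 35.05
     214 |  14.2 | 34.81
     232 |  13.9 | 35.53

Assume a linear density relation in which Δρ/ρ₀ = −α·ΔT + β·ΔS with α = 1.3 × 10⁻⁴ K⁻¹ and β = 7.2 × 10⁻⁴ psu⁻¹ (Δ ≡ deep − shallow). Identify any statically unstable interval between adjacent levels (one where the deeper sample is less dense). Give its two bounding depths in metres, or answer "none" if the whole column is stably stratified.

Evaluate Δρ/ρ₀ = −αΔT + βΔS across each adjacent pair:
  35–96 m: −αΔT+βΔS = −(1.3 × 10⁻⁴)(-0.2)+(7.2 × 10⁻⁴)(+0.29) = 2.3 × 10⁻⁴ → stable
  96–147 m: −αΔT+βΔS = −(1.3 × 10⁻⁴)(-4.7)+(7.2 × 10⁻⁴)(-0.28) = 4.1 × 10⁻⁴ → stable
  147–176 m: −αΔT+βΔS = −(1.3 × 10⁻⁴)(+10.6)+(7.2 × 10⁻⁴)(-0.14) = -1.5 × 10⁻³ → UNSTABLE
  176–214 m: −αΔT+βΔS = −(1.3 × 10⁻⁴)(-12.6)+(7.2 × 10⁻⁴)(-0.24) = 1.5 × 10⁻³ → stable
  214–232 m: −αΔT+βΔS = −(1.3 × 10⁻⁴)(-0.3)+(7.2 × 10⁻⁴)(+0.72) = 5.6 × 10⁻⁴ → stable
The 147–176 m interval has Δρ < 0: lighter water underlies denser water.

147–176 m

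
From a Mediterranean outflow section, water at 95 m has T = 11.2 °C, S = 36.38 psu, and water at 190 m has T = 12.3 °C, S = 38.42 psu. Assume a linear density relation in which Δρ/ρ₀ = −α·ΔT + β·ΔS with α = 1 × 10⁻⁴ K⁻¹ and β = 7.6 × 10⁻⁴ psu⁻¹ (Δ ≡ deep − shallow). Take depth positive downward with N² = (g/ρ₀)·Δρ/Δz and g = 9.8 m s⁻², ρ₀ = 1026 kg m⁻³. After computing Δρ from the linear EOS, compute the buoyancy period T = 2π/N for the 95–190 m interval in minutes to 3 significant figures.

ΔT = +1.1 K, ΔS = +2.04 psu (deep − shallow).
Δρ/ρ₀ = −αΔT + βΔS = -1.10 × 10⁻⁴ + 1.5504 × 10⁻³ = 1.4404 × 10⁻³, so Δρ ≈ 1.478 kg m⁻³.
N² = (g/ρ₀)·Δρ/Δz = g·(Δρ/ρ₀)/Δz = 9.8 × 1.4404 × 10⁻³ / 95 = 1.4859 × 10⁻⁴ s⁻².
N = √(1.4859 × 10⁻⁴) = 0.012190 rad s⁻¹ → T = 2π/N = 515.44 s = 8.5907 min ≈ 8.59 min.

8.59 min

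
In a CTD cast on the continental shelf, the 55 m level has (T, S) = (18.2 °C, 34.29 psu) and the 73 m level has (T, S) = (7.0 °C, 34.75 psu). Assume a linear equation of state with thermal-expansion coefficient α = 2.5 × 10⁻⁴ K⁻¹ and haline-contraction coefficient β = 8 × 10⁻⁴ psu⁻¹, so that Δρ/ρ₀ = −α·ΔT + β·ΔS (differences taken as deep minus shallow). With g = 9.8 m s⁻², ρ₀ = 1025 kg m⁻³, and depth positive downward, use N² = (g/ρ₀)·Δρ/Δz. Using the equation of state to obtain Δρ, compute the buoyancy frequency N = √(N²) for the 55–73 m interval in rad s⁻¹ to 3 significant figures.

ΔT = -11.2 K, ΔS = +0.46 psu (deep − shallow).
Δρ/ρ₀ = −αΔT + βΔS = 2.80 × 10⁻³ + 3.68 × 10⁻⁴ = 3.168 × 10⁻³, so Δρ ≈ 3.247 kg m⁻³.
N² = (g/ρ₀)·Δρ/Δz = g·(Δρ/ρ₀)/Δz = 9.8 × 3.168 × 10⁻³ / 18 = 1.7248 × 10⁻³ s⁻².
N = √(1.7248 × 10⁻³) = 0.041531 rad s⁻¹ ≈ 0.0415 rad s⁻¹.

0.0415 rad s⁻¹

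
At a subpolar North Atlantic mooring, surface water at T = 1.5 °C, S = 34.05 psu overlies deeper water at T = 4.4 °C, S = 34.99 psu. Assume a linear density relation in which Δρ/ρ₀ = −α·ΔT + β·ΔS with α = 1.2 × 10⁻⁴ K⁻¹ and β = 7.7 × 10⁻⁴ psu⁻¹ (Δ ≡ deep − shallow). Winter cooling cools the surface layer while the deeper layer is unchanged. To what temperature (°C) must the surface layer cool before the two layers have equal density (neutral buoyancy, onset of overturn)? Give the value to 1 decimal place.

Neutral buoyancy requires Δρ = 0, i.e. −α(T_deep − T_surf′) + β(S_deep − S_surf) = 0.
T_surf′ = T_deep − (β/α)·ΔS = 4.4 − (7.7 × 10⁻⁴/1.2 × 10⁻⁴)·(+0.94) = -1.632 °C.
Cooling required: 1.5 − (-1.632) = 3.132 °C.

-1.6 °C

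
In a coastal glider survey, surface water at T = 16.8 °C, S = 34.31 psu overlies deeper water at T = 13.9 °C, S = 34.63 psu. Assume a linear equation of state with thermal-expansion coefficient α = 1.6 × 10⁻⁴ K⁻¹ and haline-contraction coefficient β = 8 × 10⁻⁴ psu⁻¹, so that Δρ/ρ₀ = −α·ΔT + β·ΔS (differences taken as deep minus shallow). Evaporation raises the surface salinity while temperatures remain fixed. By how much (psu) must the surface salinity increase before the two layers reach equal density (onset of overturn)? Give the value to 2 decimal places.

0.90 psu

Neutral buoyancy requires −α(T_deep − T_surf) + β(S_deep − S_surf′) = 0.
S_surf′ = S_deep − (α/β)·ΔT = 34.63 − (1.6 × 10⁻⁴/8 × 10⁻⁴)·(-2.9) = 35.2100 psu.
Increase required: 35.2100 − 34.31 = 0.9000 psu.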